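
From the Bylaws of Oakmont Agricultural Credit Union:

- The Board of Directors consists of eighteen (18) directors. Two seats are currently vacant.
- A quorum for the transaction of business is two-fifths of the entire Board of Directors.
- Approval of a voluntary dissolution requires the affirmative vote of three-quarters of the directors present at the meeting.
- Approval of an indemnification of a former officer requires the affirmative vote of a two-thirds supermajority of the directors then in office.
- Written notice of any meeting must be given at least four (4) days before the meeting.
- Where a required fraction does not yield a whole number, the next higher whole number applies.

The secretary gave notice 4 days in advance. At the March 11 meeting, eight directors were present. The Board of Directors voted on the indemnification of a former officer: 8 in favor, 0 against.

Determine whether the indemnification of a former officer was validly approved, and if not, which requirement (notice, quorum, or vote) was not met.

Notice: 4 days given; 4 required (4 ≥ 4). Satisfied.
Quorum: 8 present; quorum is 8. Satisfied.
Vote: the indemnification of a former officer requires two-thirds of the directors then in office (16). 2/3 of 16 = 10.67, rounded up to 11, so 11 affirmative votes are needed; 8 voted in favor. Not satisfied.

Invalid — vote requirement not satisfied.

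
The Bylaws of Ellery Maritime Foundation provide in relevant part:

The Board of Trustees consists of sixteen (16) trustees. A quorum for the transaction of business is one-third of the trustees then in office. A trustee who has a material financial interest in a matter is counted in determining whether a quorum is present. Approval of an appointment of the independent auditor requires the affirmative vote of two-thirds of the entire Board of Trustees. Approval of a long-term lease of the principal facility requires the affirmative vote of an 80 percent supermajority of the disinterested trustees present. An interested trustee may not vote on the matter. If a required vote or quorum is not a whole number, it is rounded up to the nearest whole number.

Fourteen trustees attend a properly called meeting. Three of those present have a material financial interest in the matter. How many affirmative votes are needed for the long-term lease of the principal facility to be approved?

The long-term lease of the principal facility requires four-fifths of the disinterested trustees present (14 − 3 = 11).
4/5 of 11 = 8.80, rounded up to 9.

9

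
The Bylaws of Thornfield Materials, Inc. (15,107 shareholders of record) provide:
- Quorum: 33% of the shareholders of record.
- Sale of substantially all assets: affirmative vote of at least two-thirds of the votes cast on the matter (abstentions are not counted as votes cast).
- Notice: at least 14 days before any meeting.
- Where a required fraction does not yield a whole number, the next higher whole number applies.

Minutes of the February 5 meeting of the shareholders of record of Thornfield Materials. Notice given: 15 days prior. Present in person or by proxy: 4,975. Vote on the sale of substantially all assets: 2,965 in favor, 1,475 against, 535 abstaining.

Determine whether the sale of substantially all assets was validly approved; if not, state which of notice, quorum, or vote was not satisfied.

Notice: 15 days given; 14 required. Satisfied.
Quorum: 33% of 15,107 = 4,985.31, rounded up to 4,986; 4,975 present. Not satisfied.
Vote: requires two-thirds of the votes cast (4,975 − 535 abstaining = 4,440); 2/3 of 4440 = 2960, so 2,960 needed; 2,965 in favor. Satisfied.

Invalid — quorum requirement not satisfied.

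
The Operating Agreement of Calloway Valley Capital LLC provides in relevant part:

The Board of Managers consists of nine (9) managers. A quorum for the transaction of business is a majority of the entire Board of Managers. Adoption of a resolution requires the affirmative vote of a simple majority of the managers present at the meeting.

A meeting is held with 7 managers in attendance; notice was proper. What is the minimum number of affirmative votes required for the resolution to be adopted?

4

The resolution requires a majority of the managers present (7).
A majority of 7 is 4.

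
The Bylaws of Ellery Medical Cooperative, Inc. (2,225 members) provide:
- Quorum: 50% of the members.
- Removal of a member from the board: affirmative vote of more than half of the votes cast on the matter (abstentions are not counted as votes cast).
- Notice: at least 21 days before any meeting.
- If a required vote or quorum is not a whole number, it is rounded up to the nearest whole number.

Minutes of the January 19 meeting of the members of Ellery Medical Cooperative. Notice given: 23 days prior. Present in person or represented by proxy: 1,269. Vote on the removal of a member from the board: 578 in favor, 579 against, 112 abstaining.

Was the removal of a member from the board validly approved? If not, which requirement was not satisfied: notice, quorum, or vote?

Notice: 23 days given; 21 required. Satisfied.
Quorum: 50% of 2,225 = 1,112.50, rounded up to 1,113; 1,269 present. Satisfied.
Vote: requires a majority of the votes cast (1,269 − 112 abstaining = 1,157); a majority of 1157 is 579, so 579 needed; 578 in favor. Not satisfied.

Invalid — vote requirement not satisfied.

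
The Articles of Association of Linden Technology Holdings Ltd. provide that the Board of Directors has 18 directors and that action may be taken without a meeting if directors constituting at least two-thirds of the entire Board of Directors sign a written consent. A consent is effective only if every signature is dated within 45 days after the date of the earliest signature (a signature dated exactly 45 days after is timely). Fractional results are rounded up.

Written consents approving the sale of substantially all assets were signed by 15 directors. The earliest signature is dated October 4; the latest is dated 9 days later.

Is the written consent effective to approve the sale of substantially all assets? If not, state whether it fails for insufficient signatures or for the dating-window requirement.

Effective — both the signature and dating-window requirements are satisfied.

Signatures required: at least two-thirds of 18 — 2/3 of 18 = 12, so 12 needed; 15 signed. Sufficient.
Dating window: the latest signature is 9 days after the earliest; the limit is 45 days. Within the window.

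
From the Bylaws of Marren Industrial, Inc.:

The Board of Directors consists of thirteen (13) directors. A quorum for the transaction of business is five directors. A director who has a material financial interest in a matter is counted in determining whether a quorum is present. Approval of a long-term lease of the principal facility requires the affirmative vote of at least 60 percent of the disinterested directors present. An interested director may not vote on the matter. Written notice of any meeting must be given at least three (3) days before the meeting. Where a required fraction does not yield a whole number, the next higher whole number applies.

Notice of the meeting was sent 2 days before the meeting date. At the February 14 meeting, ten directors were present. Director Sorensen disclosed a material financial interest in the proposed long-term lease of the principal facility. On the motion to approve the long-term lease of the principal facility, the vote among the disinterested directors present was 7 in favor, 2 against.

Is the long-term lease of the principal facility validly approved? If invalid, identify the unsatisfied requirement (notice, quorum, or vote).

Notice: 2 days given; 3 required (2 < 3). Not satisfied.
Quorum: 10 present (interested directors count toward quorum); quorum is 5. Satisfied.
Vote: the long-term lease of the principal facility requires three-fifths of the disinterested directors present (10 − 1 = 9). 3/5 of 9 = 5.40, rounded up to 6, so 6 affirmative votes are needed; 7 voted in favor. Satisfied.

Invalid — notice requirement not satisfied.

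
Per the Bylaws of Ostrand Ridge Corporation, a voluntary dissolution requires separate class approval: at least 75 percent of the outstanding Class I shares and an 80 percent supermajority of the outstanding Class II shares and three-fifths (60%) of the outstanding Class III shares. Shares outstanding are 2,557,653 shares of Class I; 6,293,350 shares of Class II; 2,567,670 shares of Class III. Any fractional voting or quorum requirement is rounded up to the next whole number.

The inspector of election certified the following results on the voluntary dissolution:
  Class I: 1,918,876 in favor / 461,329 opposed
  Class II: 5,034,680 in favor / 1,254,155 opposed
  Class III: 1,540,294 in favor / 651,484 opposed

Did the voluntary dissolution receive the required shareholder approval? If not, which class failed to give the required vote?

Class I: 3/4 of 2557653 = 1918239.75, rounded up to 1918240; 1,918,240 required, 1,918,876 in favor — approved.
Class II: 4/5 of 6293350 = 5034680; 5,034,680 required, 5,034,680 in favor — approved.
Class III: 3/5 of 2567670 = 1540602; 1,540,602 required, 1,540,294 in favor — not approved.

Not approved — the Class III shares did not give the required vote.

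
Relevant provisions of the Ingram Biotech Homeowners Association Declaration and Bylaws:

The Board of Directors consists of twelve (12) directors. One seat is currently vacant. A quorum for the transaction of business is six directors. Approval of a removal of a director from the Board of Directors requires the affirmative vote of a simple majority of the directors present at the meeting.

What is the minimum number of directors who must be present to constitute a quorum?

6

The quorum is fixed at 6.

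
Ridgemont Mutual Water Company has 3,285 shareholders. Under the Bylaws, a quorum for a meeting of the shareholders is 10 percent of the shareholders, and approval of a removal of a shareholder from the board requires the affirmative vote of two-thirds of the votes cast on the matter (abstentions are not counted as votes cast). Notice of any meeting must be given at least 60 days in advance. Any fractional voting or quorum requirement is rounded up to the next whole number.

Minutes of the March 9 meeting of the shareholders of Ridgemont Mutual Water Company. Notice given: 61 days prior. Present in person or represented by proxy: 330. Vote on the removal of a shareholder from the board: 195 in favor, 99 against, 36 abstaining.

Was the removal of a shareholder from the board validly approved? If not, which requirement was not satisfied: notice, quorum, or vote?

Notice: 61 days given; 60 required. Satisfied.
Quorum: 10% of 3,285 = 328.50, rounded up to 329; 330 present. Satisfied.
Vote: requires two-thirds of the votes cast (330 − 36 abstaining = 294); 2/3 of 294 = 196, so 196 needed; 195 in favor. Not satisfied.

Invalid — vote requirement not satisfied.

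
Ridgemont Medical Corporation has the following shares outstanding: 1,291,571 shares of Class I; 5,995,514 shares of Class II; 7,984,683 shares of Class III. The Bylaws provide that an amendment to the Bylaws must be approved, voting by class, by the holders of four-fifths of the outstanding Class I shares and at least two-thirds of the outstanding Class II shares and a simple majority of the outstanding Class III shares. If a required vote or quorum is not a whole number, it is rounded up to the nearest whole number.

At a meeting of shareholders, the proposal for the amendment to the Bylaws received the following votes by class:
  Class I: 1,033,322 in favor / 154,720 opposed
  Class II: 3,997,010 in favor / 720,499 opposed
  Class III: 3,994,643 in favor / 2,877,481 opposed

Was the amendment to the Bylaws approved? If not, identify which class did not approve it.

Class I: 4/5 of 1291571 = 1033256.80, rounded up to 1033257; 1,033,257 required, 1,033,322 in favor — approved.
Class II: 2/3 of 5995514 = 3997009.33, rounded up to 3997010; 3,997,010 required, 3,997,010 in favor — approved.
Class III: a majority of 7984683 is 3992342; 3,992,342 required, 3,994,643 in favor — approved.

Approved — every class gave the required vote.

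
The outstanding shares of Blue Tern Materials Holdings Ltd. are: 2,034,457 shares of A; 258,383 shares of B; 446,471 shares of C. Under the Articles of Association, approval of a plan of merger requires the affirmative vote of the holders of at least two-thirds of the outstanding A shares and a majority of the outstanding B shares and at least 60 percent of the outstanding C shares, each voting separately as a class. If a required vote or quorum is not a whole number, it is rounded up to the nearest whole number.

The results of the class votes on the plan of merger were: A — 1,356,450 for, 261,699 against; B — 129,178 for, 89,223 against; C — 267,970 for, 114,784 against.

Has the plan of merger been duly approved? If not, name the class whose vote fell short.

Not approved — the B shares did not give the required vote.

A: 2/3 of 2034457 = 1356304.67, rounded up to 1356305; 1,356,305 required, 1,356,450 in favor — approved.
B: a majority of 258383 is 129192; 129,192 required, 129,178 in favor — not approved.
C: 3/5 of 446471 = 267882.60, rounded up to 267883; 267,883 required, 267,970 in favor — approved.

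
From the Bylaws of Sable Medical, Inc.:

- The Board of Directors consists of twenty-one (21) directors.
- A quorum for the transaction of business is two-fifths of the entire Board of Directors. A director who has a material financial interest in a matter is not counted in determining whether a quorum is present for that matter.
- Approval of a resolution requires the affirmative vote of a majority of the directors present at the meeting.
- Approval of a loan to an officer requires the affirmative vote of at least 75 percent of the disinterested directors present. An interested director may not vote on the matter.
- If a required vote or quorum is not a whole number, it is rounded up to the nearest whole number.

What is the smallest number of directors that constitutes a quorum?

9

2/5 of 21 = 8.40, rounded up to 9.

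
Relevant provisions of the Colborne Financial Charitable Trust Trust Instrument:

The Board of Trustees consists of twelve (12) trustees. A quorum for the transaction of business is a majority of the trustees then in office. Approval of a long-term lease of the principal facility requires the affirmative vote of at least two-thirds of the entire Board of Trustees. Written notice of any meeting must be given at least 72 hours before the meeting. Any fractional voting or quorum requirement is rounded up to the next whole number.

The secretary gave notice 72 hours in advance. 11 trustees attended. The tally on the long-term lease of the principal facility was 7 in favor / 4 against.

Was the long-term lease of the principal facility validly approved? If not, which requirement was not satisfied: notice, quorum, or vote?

Notice: 72 hours given; 72 required (72 ≥ 72). Satisfied.
Quorum: 11 present; quorum is 7. Satisfied.
Vote: the long-term lease of the principal facility requires two-thirds of the entire Board of Trustees (12). 2/3 of 12 = 8, so 8 affirmative votes are needed; 7 voted in favor. Not satisfied.

Invalid — vote requirement not satisfied.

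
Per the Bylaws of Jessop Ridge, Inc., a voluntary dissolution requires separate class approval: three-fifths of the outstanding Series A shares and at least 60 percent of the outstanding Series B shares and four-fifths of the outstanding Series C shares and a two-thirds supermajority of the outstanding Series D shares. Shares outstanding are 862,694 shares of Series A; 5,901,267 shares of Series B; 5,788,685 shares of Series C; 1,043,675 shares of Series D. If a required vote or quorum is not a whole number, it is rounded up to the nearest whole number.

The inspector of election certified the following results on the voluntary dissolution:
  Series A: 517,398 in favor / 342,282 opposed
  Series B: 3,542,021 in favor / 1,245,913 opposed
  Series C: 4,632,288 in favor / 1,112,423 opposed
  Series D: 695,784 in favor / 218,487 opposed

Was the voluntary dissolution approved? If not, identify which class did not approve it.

Not approved — the Series A shares did not give the required vote.

Series A: 3/5 of 862694 = 517616.40, rounded up to 517617; 517,617 required, 517,398 in favor — not approved.
Series B: 3/5 of 5901267 = 3540760.20, rounded up to 3540761; 3,540,761 required, 3,542,021 in favor — approved.
Series C: 4/5 of 5788685 = 4630948; 4,630,948 required, 4,632,288 in favor — approved.
Series D: 2/3 of 1043675 = 695783.33, rounded up to 695784; 695,784 required, 695,784 in favor — approved.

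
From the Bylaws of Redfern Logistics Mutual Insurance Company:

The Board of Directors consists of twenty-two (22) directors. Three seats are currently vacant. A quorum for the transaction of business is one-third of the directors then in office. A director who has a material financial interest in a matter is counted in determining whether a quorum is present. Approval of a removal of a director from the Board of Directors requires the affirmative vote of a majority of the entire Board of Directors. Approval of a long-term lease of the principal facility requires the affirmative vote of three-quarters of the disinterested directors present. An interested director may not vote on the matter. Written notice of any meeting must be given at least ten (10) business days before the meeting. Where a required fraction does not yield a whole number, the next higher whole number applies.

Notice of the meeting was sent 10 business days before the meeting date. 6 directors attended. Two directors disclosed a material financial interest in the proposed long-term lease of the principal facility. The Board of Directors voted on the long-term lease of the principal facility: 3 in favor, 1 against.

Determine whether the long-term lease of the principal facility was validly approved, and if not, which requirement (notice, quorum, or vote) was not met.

Invalid — quorum requirement not satisfied.

Notice: 10 business days given; 10 required (10 ≥ 10). Satisfied.
Quorum: 6 present (interested directors count toward quorum); quorum is 7. Not satisfied.
Vote: the long-term lease of the principal facility requires three-fourths of the disinterested directors present (6 − 2 = 4). 3/4 of 4 = 3, so 3 affirmative votes are needed; 3 voted in favor. Satisfied. (Moot — without a quorum no business can be validly transacted.)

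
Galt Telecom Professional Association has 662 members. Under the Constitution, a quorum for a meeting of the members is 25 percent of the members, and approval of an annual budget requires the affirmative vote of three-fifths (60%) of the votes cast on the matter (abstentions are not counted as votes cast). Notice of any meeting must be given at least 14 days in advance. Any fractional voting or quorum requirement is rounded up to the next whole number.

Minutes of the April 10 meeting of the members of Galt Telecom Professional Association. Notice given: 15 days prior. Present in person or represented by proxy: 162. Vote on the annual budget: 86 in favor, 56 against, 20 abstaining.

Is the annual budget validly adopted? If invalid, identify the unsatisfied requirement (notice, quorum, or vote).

Invalid — quorum requirement not satisfied.

Notice: 15 days given; 14 required. Satisfied.
Quorum: 25% of 662 = 165.50, rounded up to 166; 162 present. Not satisfied.
Vote: requires three-fifths of the votes cast (162 − 20 abstaining = 142); 3/5 of 142 = 85.20, rounded up to 86, so 86 needed; 86 in favor. Satisfied.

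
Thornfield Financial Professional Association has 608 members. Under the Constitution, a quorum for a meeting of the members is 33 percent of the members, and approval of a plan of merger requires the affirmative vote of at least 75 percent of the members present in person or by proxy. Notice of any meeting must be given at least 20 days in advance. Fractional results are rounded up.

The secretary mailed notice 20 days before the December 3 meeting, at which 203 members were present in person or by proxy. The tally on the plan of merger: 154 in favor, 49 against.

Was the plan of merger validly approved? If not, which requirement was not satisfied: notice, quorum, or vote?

Valid — all requirements satisfied.

Notice: 20 days given; 20 required. Satisfied.
Quorum: 33% of 608 = 200.64, rounded up to 201; 203 present. Satisfied.
Vote: requires three-fourths of those present (203); 3/4 of 203 = 152.25, rounded up to 153, so 153 needed; 154 in favor. Satisfied.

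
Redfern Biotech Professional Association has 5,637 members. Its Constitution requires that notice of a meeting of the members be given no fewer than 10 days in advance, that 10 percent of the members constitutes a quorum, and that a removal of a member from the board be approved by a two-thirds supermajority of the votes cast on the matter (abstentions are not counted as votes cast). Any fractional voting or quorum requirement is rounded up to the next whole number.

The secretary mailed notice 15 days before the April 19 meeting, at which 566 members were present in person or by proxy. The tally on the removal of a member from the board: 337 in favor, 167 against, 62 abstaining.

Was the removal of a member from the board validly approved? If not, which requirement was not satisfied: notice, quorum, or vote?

Notice: 15 days given; 10 required. Satisfied.
Quorum: 10% of 5,637 = 563.70, rounded up to 564; 566 present. Satisfied.
Vote: requires two-thirds of the votes cast (566 − 62 abstaining = 504); 2/3 of 504 = 336, so 336 needed; 337 in favor. Satisfied.

Valid — all requirements satisfied.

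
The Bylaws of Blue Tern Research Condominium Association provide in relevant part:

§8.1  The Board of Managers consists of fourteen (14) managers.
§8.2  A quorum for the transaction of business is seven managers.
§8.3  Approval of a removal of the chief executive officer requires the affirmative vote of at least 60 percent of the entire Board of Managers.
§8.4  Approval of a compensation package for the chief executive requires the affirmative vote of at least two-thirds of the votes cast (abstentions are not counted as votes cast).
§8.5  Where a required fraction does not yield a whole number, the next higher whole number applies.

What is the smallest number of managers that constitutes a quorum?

The quorum is fixed at 7.

7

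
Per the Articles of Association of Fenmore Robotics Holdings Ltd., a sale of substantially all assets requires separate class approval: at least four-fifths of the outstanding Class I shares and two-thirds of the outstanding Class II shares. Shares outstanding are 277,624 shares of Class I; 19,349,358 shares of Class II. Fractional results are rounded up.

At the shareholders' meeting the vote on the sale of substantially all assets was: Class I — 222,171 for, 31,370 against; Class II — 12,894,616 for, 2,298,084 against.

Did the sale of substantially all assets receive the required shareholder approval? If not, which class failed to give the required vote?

Not approved — the Class II shares did not give the required vote.

Class I: 4/5 of 277624 = 222099.20, rounded up to 222100; 222,100 required, 222,171 in favor — approved.
Class II: 2/3 of 19349358 = 12899572; 12,899,572 required, 12,894,616 in favor — not approved.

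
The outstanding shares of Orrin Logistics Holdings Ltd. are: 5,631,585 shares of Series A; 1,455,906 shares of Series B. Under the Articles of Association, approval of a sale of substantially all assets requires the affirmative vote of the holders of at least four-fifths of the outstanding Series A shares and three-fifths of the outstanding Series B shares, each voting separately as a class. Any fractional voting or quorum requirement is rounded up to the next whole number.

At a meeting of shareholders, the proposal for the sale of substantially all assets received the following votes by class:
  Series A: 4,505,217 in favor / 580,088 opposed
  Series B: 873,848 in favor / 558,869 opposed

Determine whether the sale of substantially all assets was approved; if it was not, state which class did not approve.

Series A: 4/5 of 5631585 = 4505268; 4,505,268 required, 4,505,217 in favor — not approved.
Series B: 3/5 of 1455906 = 873543.60, rounded up to 873544; 873,544 required, 873,848 in favor — approved.

Not approved — the Series A shares did not give the required vote.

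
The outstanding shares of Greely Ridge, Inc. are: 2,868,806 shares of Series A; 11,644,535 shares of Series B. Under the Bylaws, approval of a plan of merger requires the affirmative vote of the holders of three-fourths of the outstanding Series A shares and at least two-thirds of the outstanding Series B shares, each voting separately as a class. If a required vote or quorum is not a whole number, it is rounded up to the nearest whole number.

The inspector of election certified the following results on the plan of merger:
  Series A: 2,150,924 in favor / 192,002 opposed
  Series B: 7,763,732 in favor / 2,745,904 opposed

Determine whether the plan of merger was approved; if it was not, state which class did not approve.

Series A: 3/4 of 2868806 = 2151604.50, rounded up to 2151605; 2,151,605 required, 2,150,924 in favor — not approved.
Series B: 2/3 of 11644535 = 7763023.33, rounded up to 7763024; 7,763,024 required, 7,763,732 in favor — approved.

Not approved — the Series A shares did not give the required vote.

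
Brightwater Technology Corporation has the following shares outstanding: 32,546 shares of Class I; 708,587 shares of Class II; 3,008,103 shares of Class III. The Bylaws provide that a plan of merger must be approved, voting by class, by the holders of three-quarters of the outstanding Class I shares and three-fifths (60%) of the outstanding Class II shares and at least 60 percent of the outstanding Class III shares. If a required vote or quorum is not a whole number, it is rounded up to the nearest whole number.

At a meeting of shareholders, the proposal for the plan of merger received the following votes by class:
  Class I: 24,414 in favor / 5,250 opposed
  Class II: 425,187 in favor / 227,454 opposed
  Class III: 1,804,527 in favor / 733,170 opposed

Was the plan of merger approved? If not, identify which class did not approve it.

Class I: 3/4 of 32546 = 24409.50, rounded up to 24410; 24,410 required, 24,414 in favor — approved.
Class II: 3/5 of 708587 = 425152.20, rounded up to 425153; 425,153 required, 425,187 in favor — approved.
Class III: 3/5 of 3008103 = 1804861.80, rounded up to 1804862; 1,804,862 required, 1,804,527 in favor — not approved.

Not approved — the Class III shares did not give the required vote.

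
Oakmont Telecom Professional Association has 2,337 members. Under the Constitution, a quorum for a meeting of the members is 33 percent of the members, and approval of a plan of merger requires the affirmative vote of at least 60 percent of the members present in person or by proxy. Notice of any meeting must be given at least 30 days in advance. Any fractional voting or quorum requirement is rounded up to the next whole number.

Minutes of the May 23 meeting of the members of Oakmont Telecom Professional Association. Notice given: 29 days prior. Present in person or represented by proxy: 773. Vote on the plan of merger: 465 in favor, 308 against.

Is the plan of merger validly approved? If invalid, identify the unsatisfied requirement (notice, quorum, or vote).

Notice: 29 days given; 30 required. Not satisfied.
Quorum: 33% of 2,337 = 771.21, rounded up to 772; 773 present. Satisfied.
Vote: requires three-fifths of those present (773); 3/5 of 773 = 463.80, rounded up to 464, so 464 needed; 465 in favor. Satisfied.

Invalid — notice requirement not satisfied.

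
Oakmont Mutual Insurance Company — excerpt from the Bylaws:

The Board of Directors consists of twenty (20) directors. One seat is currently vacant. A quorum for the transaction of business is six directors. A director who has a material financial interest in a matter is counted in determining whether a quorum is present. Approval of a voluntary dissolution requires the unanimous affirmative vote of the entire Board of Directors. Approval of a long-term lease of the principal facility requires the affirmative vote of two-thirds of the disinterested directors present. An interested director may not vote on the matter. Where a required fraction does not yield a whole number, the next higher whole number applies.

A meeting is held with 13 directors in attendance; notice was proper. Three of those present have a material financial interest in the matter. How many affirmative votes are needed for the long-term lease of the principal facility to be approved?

The long-term lease of the principal facility requires two-thirds of the disinterested directors present (13 − 3 = 10).
2/3 of 10 = 6.67, rounded up to 7.

7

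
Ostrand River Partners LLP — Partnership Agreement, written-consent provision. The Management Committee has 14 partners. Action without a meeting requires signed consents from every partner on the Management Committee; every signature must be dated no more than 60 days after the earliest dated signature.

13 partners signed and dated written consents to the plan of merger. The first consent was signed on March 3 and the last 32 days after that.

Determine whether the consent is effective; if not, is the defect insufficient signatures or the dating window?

Not effective — insufficient signatures.

Signatures required: every one of 14 — unanimous means all 14, so 14 needed; 13 signed. Insufficient.
Dating window: the latest signature is 32 days after the earliest; the limit is 60 days. Within the window.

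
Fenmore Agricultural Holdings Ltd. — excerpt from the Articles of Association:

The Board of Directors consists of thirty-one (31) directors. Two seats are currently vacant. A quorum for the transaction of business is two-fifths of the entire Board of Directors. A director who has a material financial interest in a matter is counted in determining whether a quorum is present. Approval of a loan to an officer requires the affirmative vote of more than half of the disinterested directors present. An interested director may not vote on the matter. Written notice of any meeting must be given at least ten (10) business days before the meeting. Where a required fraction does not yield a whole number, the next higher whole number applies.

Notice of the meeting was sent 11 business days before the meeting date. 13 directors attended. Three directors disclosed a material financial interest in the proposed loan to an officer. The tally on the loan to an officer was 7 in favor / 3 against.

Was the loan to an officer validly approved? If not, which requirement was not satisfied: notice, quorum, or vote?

Valid — all requirements satisfied.

Notice: 11 business days given; 10 required (11 ≥ 10). Satisfied.
Quorum: 13 present (interested directors count toward quorum); quorum is 13. Satisfied.
Vote: the loan to an officer requires a majority of the disinterested directors present (13 − 3 = 10). A majority of 10 is 6, so 6 affirmative votes are needed; 7 voted in favor. Satisfied.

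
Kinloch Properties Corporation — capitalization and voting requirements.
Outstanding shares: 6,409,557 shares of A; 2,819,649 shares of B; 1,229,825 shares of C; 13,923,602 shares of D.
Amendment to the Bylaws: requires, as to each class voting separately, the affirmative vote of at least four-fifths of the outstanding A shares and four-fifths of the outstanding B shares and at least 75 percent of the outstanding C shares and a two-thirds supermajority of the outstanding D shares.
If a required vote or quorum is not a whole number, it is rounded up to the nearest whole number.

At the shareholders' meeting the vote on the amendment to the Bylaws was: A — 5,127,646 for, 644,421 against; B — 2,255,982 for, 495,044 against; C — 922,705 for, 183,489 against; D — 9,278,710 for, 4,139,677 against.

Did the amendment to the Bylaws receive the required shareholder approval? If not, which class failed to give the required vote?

Not approved — the D shares did not give the required vote.

A: 4/5 of 6409557 = 5127645.60, rounded up to 5127646; 5,127,646 required, 5,127,646 in favor — approved.
B: 4/5 of 2819649 = 2255719.20, rounded up to 2255720; 2,255,720 required, 2,255,982 in favor — approved.
C: 3/4 of 1229825 = 922368.75, rounded up to 922369; 922,369 required, 922,705 in favor — approved.
D: 2/3 of 13923602 = 9282401.33, rounded up to 9282402; 9,282,402 required, 9,278,710 in favor — not approved.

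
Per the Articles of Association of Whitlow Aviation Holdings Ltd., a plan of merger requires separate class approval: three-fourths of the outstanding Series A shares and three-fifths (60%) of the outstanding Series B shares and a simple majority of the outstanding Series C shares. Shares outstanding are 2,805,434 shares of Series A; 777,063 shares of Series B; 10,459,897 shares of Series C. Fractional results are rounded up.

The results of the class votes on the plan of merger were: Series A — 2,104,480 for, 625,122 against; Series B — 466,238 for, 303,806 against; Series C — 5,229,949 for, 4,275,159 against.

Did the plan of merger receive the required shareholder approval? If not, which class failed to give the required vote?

Series A: 3/4 of 2805434 = 2104075.50, rounded up to 2104076; 2,104,076 required, 2,104,480 in favor — approved.
Series B: 3/5 of 777063 = 466237.80, rounded up to 466238; 466,238 required, 466,238 in favor — approved.
Series C: a majority of 10459897 is 5229949; 5,229,949 required, 5,229,949 in favor — approved.

Approved — every class gave the required vote.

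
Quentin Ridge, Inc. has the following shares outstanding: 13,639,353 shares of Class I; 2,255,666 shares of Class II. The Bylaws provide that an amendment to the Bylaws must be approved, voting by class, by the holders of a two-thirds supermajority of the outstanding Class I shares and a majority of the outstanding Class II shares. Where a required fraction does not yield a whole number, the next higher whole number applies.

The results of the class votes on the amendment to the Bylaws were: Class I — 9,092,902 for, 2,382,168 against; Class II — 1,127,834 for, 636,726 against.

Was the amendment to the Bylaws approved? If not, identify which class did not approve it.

Class I: 2/3 of 13639353 = 9092902; 9,092,902 required, 9,092,902 in favor — approved.
Class II: a majority of 2255666 is 1127834; 1,127,834 required, 1,127,834 in favor — approved.

Approved — every class gave the required vote.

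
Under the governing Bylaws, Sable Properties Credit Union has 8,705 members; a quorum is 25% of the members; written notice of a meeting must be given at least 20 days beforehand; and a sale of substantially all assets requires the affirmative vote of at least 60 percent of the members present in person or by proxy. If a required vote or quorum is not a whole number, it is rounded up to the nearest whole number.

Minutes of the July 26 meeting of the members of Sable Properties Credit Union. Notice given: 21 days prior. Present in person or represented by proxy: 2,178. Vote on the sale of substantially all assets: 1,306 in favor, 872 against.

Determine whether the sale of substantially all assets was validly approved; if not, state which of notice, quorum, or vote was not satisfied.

Invalid — vote requirement not satisfied.

Notice: 21 days given; 20 required. Satisfied.
Quorum: 25% of 8,705 = 2,176.25, rounded up to 2,177; 2,178 present. Satisfied.
Vote: requires three-fifths of those present (2,178); 3/5 of 2178 = 1306.80, rounded up to 1307, so 1,307 needed; 1,306 in favor. Not satisfied.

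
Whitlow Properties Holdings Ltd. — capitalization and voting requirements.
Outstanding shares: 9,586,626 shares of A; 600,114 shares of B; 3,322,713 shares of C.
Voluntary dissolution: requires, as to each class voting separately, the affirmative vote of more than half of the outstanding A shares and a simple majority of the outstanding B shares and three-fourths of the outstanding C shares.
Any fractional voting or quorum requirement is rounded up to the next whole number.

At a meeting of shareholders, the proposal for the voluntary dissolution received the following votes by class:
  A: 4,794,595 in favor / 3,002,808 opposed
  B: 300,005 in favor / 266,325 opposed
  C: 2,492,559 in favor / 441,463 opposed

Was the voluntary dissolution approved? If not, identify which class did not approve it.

Not approved — the B shares did not give the required vote.

A: a majority of 9586626 is 4793314; 4,793,314 required, 4,794,595 in favor — approved.
B: a majority of 600114 is 300058; 300,058 required, 300,005 in favor — not approved.
C: 3/4 of 3322713 = 2492034.75, rounded up to 2492035; 2,492,035 required, 2,492,559 in favor — approved.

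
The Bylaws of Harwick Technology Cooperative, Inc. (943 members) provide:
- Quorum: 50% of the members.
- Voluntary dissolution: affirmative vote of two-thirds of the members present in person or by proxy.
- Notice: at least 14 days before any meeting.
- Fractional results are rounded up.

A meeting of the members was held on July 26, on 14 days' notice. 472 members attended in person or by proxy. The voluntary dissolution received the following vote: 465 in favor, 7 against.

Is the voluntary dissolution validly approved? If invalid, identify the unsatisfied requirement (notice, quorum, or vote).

Valid — all requirements satisfied.

Notice: 14 days given; 14 required. Satisfied.
Quorum: 50% of 943 = 471.50, rounded up to 472; 472 present. Satisfied.
Vote: requires two-thirds of those present (472); 2/3 of 472 = 314.67, rounded up to 315, so 315 needed; 465 in favor. Satisfied.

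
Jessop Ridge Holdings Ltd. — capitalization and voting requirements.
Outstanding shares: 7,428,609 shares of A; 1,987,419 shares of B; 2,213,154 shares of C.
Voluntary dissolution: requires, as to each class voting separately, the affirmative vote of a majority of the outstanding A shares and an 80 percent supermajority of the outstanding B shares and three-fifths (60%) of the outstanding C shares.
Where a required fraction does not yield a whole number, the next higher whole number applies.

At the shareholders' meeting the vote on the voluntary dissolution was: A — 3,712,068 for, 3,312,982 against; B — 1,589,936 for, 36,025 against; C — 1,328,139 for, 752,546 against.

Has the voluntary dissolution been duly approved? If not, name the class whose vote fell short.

A: a majority of 7428609 is 3714305; 3,714,305 required, 3,712,068 in favor — not approved.
B: 4/5 of 1987419 = 1589935.20, rounded up to 1589936; 1,589,936 required, 1,589,936 in favor — approved.
C: 3/5 of 2213154 = 1327892.40, rounded up to 1327893; 1,327,893 required, 1,328,139 in favor — approved.

Not approved — the A shares did not give the required vote.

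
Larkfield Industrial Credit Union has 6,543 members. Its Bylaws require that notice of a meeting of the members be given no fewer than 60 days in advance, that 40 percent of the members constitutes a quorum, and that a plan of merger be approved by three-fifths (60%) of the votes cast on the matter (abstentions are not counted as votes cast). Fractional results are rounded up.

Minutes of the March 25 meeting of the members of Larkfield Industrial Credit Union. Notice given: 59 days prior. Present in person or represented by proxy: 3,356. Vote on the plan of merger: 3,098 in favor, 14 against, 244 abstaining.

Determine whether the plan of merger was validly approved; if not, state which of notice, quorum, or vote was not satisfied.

Notice: 59 days given; 60 required. Not satisfied.
Quorum: 40% of 6,543 = 2,617.20, rounded up to 2,618; 3,356 present. Satisfied.
Vote: requires three-fifths of the votes cast (3,356 − 244 abstaining = 3,112); 3/5 of 3112 = 1867.20, rounded up to 1868, so 1,868 needed; 3,098 in favor. Satisfied.

Invalid — notice requirement not satisfied.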